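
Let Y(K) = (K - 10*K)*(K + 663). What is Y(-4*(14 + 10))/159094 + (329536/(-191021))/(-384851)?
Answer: 18006991998114416/5847867705519437 ≈ 3.0792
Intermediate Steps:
Y(K) = -9*K*(663 + K) (Y(K) = (-9*K)*(663 + K) = -9*K*(663 + K))
Y(-4*(14 + 10))/159094 + (329536/(-191021))/(-384851) = -9*(-4*(14 + 10))*(663 - 4*(14 + 10))/159094 + (329536/(-191021))/(-384851) = -9*(-4*24)*(663 - 4*24)*(1/159094) + (329536*(-1/191021))*(-1/384851) = -9*(-96)*(663 - 96)*(1/159094) - 329536/191021*(-1/384851) = -9*(-96)*567*(1/159094) + 329536/73514622871 = 489888*(1/159094) + 329536/73514622871 = 244944/79547 + 329536/73514622871 = 18006991998114416/5847867705519437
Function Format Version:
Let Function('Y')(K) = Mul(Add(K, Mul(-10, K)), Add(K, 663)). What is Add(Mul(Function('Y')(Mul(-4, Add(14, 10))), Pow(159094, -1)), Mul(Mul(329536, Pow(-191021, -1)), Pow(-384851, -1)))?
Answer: Rational(18006991998114416, 5847867705519437) ≈ 3.0792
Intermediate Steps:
Function('Y')(K) = Mul(-9, K, Add(663, K)) (Function('Y')(K) = Mul(Mul(-9, K), Add(663, K)) = Mul(-9, K, Add(663, K)))
Add(Mul(Function('Y')(Mul(-4, Add(14, 10))), Pow(159094, -1)), Mul(Mul(329536, Pow(-191021, -1)), Pow(-384851, -1))) = Add(Mul(Mul(-9, Mul(-4, Add(14, 10)), Add(663, Mul(-4, Add(14, 10)))), Pow(159094, -1)), Mul(Mul(329536, Pow(-191021, -1)), Pow(-384851, -1))) = Add(Mul(Mul(-9, Mul(-4, 24), Add(663, Mul(-4, 24))), Rational(1, 159094)), Mul(Mul(329536, Rational(-1, 191021)), Rational(-1, 384851))) = Add(Mul(Mul(-9, -96, Add(663, -96)), Rational(1, 159094)), Mul(Rational(-329536, 191021), Rational(-1, 384851))) = Add(Mul(Mul(-9, -96, 567), Rational(1, 159094)), Rational(329536, 73514622871)) = Add(Mul(489888, Rational(1, 159094)), Rational(329536, 73514622871)) = Add(Rational(244944, 79547), Rational(329536, 73514622871)) = Rational(18006991998114416, 5847867705519437)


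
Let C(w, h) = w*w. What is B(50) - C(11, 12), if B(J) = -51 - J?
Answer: -222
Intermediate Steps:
C(w, h) = w**2
B(50) - C(11, 12) = (-51 - 1*50) - 1*11**2 = (-51 - 50) - 1*121 = -101 - 121 = -222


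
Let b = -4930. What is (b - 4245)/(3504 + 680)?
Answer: -9175/4184 ≈ -2.1929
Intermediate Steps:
(b - 4245)/(3504 + 680) = (-4930 - 4245)/(3504 + 680) = -9175/4184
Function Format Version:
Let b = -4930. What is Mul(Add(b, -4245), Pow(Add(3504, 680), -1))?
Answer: Rational(-9175, 4184) ≈ -2.1929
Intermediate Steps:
Mul(Add(b, -4245), Pow(Add(3504, 680), -1)) = Mul(Add(-4930, -4245), Pow(Add(3504, 680), -1)) = Mul(-9175, Pow(4184, -1)) = Mul(-9175, Rational(1, 4184)) = Rational(-9175, 4184)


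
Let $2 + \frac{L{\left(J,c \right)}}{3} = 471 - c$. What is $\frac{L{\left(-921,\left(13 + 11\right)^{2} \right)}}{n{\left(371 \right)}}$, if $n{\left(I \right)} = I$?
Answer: $- \frac{321}{371} \approx -0.86523$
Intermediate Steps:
$L{\left(J,c \right)} = 1407 - 3 c$ ($L{\left(J,c \right)} = -6 + 3 \left(471 - c\right) = -6 - \left(-1413 + 3 c\right) = 1407 - 3 c$)
$\frac{L{\left(-921,\left(13 + 11\right)^{2} \right)}}{n{\left(371 \right)}} = \frac{1407 - 3 \left(13 + 11\right)^{2}}{371} = \left(1407 - 3 \cdot 24^{2}\right) \frac{1}{371} = \left(1407 - 1728\right) \frac{1}{371} = \left(-321\right) \frac{1}{371} = - \frac{321}{371}$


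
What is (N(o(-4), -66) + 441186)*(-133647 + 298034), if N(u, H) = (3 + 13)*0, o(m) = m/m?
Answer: 72525242982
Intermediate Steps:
o(m) = 1
N(u, H) = 0 (N(u, H) = 16*0 = 0)
(N(o(-4), -66) + 441186)*(-133647 + 298034) = (0 + 441186)*(-133647 + 298034) = 441186*164387 = 72525242982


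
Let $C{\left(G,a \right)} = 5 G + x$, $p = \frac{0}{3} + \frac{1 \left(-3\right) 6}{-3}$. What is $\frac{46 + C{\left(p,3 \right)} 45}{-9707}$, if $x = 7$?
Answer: $- \frac{1711}{9707} \approx -0.17626$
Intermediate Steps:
$p = 6$ ($p = 0 \cdot \frac{1}{3} + \left(-3\right) 6 \left(- \frac{1}{3}\right) = 0 - -6 = 0 + 6 = 6$)
$C{\left(G,a \right)} = 7 + 5 G$ ($C{\left(G,a \right)} = 5 G + 7 = 7 + 5 G$)
$\frac{46 + C{\left(p,3 \right)} 45}{-9707} = \frac{46 + \left(7 + 5 \cdot 6\right) 45}{-9707} = \left(46 + \left(7 + 30\right) 45\right) \left(- \frac{1}{9707}\right) = \left(46 + 37 \cdot 45\right) \left(- \frac{1}{9707}\right) = \left(46 + 1665\right) \left(- \frac{1}{9707}\right) = 1711 \left(- \frac{1}{9707}\right) = - \frac{1711}{9707}$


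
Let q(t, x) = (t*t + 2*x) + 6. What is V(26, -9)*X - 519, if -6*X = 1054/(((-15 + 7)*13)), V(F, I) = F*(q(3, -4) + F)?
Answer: 3721/4 ≈ 930.25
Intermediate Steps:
q(t, x) = 6 + t**2 + 2*x (q(t, x) = (t**2 + 2*x) + 6 = 6 + t**2 + 2*x)
V(F, I) = F*(7 + F) (V(F, I) = F*((6 + 3**2 + 2*(-4)) + F) = F*((6 + 9 - 8) + F) = F*(7 + F))
X = 527/312 (X = -527/(3*((-15 + 7)*13)) = -527/(3*((-8*13))) = -527/(3*(-104)) = -527*(-1)/(3*104) = -1/6*(-527/52) = 527/312 ≈ 1.6891)
V(26, -9)*X - 519 = (26*(7 + 26))*(527/312) - 519 = (26*33)*(527/312) - 519 = 858*(527/312) - 519 = 5797/4 - 519 = 3721/4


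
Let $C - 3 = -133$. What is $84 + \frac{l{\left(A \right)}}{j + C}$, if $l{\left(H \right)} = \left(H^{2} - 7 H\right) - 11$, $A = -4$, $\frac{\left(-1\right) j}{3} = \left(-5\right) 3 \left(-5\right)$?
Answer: $\frac{29787}{355} \approx 83.907$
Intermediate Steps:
$C = -130$ ($C = 3 - 133 = -130$)
$j = -225$ ($j = - 3 \left(-5\right) 3 \left(-5\right) = - 3 \left(\left(-15\right) \left(-5\right)\right) = \left(-3\right) 75 = -225$)
$l{\left(H \right)} = -11 + H^{2} - 7 H$
$84 + \frac{l{\left(A \right)}}{j + C} = 84 + \frac{-11 + \left(-4\right)^{2} - -28}{-225 - 130} = 84 + \frac{-11 + 16 + 28}{-355} = 84 - \frac{33}{355} = \frac{29787}{355}$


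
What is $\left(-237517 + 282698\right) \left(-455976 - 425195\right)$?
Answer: $-39812186951$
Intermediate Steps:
$\left(-237517 + 282698\right) \left(-455976 - 425195\right) = 45181 \left(-881171\right) = -39812186951$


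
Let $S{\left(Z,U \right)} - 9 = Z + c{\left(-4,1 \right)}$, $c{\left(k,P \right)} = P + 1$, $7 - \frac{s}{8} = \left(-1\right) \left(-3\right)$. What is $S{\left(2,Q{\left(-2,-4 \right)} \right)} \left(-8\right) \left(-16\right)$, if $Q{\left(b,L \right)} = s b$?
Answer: $1664$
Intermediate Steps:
$s = 32$ ($s = 56 - 8 \left(\left(-1\right) \left(-3\right)\right) = 56 - 24 = 32$)
$c{\left(k,P \right)} = 1 + P$
$Q{\left(b,L \right)} = 32 b$
$S{\left(Z,U \right)} = 11 + Z$ ($S{\left(Z,U \right)} = 9 + \left(Z + \left(1 + 1\right)\right) = 9 + \left(Z + 2\right) = 9 + \left(2 + Z\right) = 11 + Z$)
$S{\left(2,Q{\left(-2,-4 \right)} \right)} \left(-8\right) \left(-16\right) = \left(11 + 2\right) \left(-8\right) \left(-16\right) = 13 \left(-8\right) \left(-16\right) = \left(-104\right) \left(-16\right) = 1664$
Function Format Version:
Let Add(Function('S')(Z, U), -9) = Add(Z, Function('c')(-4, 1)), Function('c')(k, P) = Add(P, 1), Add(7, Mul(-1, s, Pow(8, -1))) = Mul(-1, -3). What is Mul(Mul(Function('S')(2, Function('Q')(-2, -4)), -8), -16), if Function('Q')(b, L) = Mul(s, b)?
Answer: 1664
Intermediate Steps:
s = 32 (s = Add(56, Mul(-8, Mul(-1, -3))) = Add(56, Mul(-8, 3)) = Add(56, -24) = 32)
Function('c')(k, P) = Add(1, P)
Function('Q')(b, L) = Mul(32, b)
Function('S')(Z, U) = Add(11, Z) (Function('S')(Z, U) = Add(9, Add(Z, Add(1, 1))) = Add(9, Add(Z, 2)) = Add(9, Add(2, Z)) = Add(11, Z))
Mul(Mul(Function('S')(2, Function('Q')(-2, -4)), -8), -16) = Mul(Mul(Add(11, 2), -8), -16) = Mul(Mul(13, -8), -16) = Mul(-104, -16) = 1664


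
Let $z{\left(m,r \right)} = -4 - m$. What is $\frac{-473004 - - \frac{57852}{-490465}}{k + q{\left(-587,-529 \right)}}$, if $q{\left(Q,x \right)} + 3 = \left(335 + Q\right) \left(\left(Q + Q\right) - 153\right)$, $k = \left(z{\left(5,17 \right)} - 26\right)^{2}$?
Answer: $- \frac{115995982356}{82306403045} \approx -1.4093$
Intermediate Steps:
$k = 1225$ ($k = \left(\left(-4 - 5\right) - 26\right)^{2} = \left(-9 - 26\right)^{2} = \left(-35\right)^{2} = 1225$)
$q{\left(Q,x \right)} = -3 + \left(-153 + 2 Q\right) \left(335 + Q\right)$ ($q{\left(Q,x \right)} = -3 + \left(335 + Q\right) \left(\left(Q + Q\right) - 153\right) = -3 + \left(335 + Q\right) \left(2 Q - 153\right) = -3 + \left(335 + Q\right) \left(-153 + 2 Q\right) = -3 + \left(-153 + 2 Q\right) \left(335 + Q\right)$)
$\frac{-473004 - - \frac{57852}{-490465}}{k + q{\left(-587,-529 \right)}} = \frac{-473004 - - \frac{57852}{-490465}}{1225 + \left(-51258 + 2 \left(-587\right)^{2} + 517 \left(-587\right)\right)} = \frac{-473004 - \left(-57852\right) \left(- \frac{1}{490465}\right)}{1225 - -334401} = \frac{-473004 - \frac{57852}{490465}}{1225 - -334401} = \frac{-473004 - \frac{57852}{490465}}{1225 + 334401} = - \frac{231991964712}{490465 \cdot 335626} = \left(- \frac{231991964712}{490465}\right) \frac{1}{335626} = - \frac{115995982356}{82306403045}$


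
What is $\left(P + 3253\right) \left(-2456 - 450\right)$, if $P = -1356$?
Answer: $-5512682$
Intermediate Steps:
$\left(P + 3253\right) \left(-2456 - 450\right) = \left(-1356 + 3253\right) \left(-2456 - 450\right) = 1897 \left(-2906\right) = -5512682$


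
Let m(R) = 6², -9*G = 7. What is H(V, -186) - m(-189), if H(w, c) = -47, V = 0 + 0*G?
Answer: -83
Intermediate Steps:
G = -7/9 (G = -⅑*7 = -7/9 ≈ -0.77778)
V = 0 (V = 0 + 0*(-7/9) = 0 + 0 = 0)
m(R) = 36
H(V, -186) - m(-189) = -47 - 1*36 = -47 - 36 = -83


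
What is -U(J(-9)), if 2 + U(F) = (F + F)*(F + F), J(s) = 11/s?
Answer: -322/81 ≈ -3.9753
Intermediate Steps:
U(F) = -2 + 4*F**2 (U(F) = -2 + (F + F)*(F + F) = -2 + (2*F)*(2*F) = -2 + 4*F**2)
-U(J(-9)) = -(-2 + 4*(11/(-9))**2) = -(-2 + 4*(11*(-1/9))**2) = -(-2 + 4*(-11/9)**2) = -(-2 + 4*(121/81)) = -(-2 + 484/81) = -1*322/81 = -322/81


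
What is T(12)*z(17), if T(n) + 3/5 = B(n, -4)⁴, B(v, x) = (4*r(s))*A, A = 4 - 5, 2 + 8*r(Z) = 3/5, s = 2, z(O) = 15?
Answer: -10797/2000 ≈ -5.3985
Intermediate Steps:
r(Z) = -7/40 (r(Z) = -¼ + (3/5)/8 = -¼ + (3*(⅕))/8 = -¼ + (⅛)*(⅗) = -¼ + 3/40 = -7/40)
A = -1
B(v, x) = 7/10 (B(v, x) = (4*(-7/40))*(-1) = -7/10*(-1) = 7/10)
T(n) = -3599/10000 (T(n) = -⅗ + (7/10)⁴ = -⅗ + 2401/10000 = -3599/10000)
T(12)*z(17) = -3599/10000*15 = -10797/2000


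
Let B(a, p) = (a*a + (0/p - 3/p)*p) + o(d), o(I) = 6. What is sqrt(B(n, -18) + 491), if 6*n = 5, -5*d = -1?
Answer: sqrt(17809)/6 ≈ 22.242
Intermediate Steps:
d = 1/5 (d = -1/5*(-1) = 1/5 ≈ 0.20000)
n = 5/6 (n = (1/6)*5 = 5/6 ≈ 0.83333)
B(a, p) = 3 + a**2 (B(a, p) = (a*a + (0/p - 3/p)*p) + 6 = (a**2 + (0 - 3/p)*p) + 6 = (a**2 + (-3/p)*p) + 6 = (a**2 - 3) + 6 = (-3 + a**2) + 6 = 3 + a**2)
sqrt(B(n, -18) + 491) = sqrt((3 + (5/6)**2) + 491) = sqrt((3 + 25/36) + 491) = sqrt(133/36 + 491) = sqrt(17809/36) = sqrt(17809)/6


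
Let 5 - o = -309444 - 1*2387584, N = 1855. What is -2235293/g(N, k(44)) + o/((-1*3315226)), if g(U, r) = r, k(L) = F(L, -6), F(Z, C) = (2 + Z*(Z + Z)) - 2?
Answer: -3710472191497/6418277536 ≈ -578.11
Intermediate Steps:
F(Z, C) = 2*Z² (F(Z, C) = (2 + Z*(2*Z)) - 2 = (2 + 2*Z²) - 2 = 2*Z²)
o = 2697033 (o = 5 - (-309444 - 1*2387584) = 5 - (-309444 - 2387584) = 5 - 1*(-2697028) = 5 + 2697028 = 2697033)
k(L) = 2*L²
-2235293/g(N, k(44)) + o/((-1*3315226)) = -2235293/(2*44²) + 2697033/((-1*3315226)) = -2235293/(2*1936) + 2697033/(-3315226) = -2235293/3872 + 2697033*(-1/3315226) = -2235293*1/3872 - 2697033/3315226 = -2235293/3872 - 2697033/3315226 = -3710472191497/6418277536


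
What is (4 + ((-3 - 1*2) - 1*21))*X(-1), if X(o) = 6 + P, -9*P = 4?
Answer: -1100/9 ≈ -122.22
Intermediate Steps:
P = -4/9 (P = -1/9*4 = -4/9 ≈ -0.44444)
X(o) = 50/9 (X(o) = 6 - 4/9 = 50/9)
(4 + ((-3 - 1*2) - 1*21))*X(-1) = (4 + ((-3 - 1*2) - 1*21))*(50/9) = (4 + ((-3 - 2) - 21))*(50/9) = (4 + (-5 - 21))*(50/9) = (4 - 26)*(50/9) = -22*50/9 = -1100/9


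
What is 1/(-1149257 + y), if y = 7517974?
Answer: 1/6368717 ≈ 1.5702e-7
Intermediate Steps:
1/(-1149257 + y) = 1/(-1149257 + 7517974) = 1/6368717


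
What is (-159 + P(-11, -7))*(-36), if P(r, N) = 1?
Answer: 5688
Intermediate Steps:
(-159 + P(-11, -7))*(-36) = (-159 + 1)*(-36) = -158*(-36) = 5688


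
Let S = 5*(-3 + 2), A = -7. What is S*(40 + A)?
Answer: -165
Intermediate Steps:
S = -5 (S = 5*(-1) = -5)
S*(40 + A) = -5*(40 - 7) = -5*33 = -165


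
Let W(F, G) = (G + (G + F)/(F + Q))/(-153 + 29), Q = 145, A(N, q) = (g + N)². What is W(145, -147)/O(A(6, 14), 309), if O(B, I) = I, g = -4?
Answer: 5329/1388955 ≈ 0.0038367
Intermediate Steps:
A(N, q) = (-4 + N)²
W(F, G) = -G/124 - (F + G)/(124*(145 + F)) (W(F, G) = (G + (G + F)/(F + 145))/(-153 + 29) = (G + (F + G)/(145 + F))/(-124) = (G + (F + G)/(145 + F))*(-1/124) = -G/124 - (F + G)/(124*(145 + F)))
W(145, -147)/O(A(6, 14), 309) = ((-1*145 - 146*(-147) - 1*145*(-147))/(124*(145 + 145)))/309 = ((1/124)*(-145 + 21462 + 21315)/290)*(1/309) = ((1/124)*(1/290)*42632)*(1/309) = (5329/4495)*(1/309) = 5329/1388955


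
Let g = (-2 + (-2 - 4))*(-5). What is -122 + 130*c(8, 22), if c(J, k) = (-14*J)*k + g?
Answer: -315242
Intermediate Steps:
g = 40 (g = (-2 - 6)*(-5) = -8*(-5) = 40)
c(J, k) = 40 - 14*J*k (c(J, k) = (-14*J)*k + 40 = -14*J*k + 40 = 40 - 14*J*k)
-122 + 130*c(8, 22) = -122 + 130*(40 - 14*8*22) = -122 + 130*(40 - 2464) = -122 + 130*(-2424) = -122 - 315120 = -315242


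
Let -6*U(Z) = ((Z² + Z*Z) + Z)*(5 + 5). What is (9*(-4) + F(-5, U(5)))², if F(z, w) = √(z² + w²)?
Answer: 87514/9 - 120*√3034 ≈ 3114.0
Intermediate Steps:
U(Z) = -10*Z²/3 - 5*Z/3 (U(Z) = -((Z² + Z*Z) + Z)*(5 + 5)/6 = -((Z² + Z²) + Z)*10/6 = -(2*Z² + Z)*10/6 = -(Z + 2*Z²)*10/6 = -(10*Z + 20*Z²)/6 = -10*Z²/3 - 5*Z/3)
F(z, w) = √(w² + z²)
(9*(-4) + F(-5, U(5)))² = (9*(-4) + √((-5/3*5*(1 + 2*5))² + (-5)²))² = (-36 + √((-5/3*5*(1 + 10))² + 25))² = (-36 + √((-5/3*5*11)² + 25))² = (-36 + √((-275/3)² + 25))² = (-36 + √(75625/9 + 25))² = (-36 + √(75850/9))² = (-36 + 5*√3034/3)²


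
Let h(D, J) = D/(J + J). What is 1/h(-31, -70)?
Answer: 140/31 ≈ 4.5161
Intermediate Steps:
h(D, J) = D/(2*J) (h(D, J) = D/((2*J)) = (1/(2*J))*D = D/(2*J))
1/h(-31, -70) = 1/((½)*(-31)/(-70)) = 1/((½)*(-31)*(-1/70)) = 1/(31/140) = 140/31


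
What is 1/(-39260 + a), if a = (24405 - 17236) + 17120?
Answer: -1/14971 ≈ -6.6796e-5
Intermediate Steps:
a = 24289 (a = 7169 + 17120 = 24289)
1/(-39260 + a) = 1/(-39260 + 24289) = 1/(-14971) = -1/14971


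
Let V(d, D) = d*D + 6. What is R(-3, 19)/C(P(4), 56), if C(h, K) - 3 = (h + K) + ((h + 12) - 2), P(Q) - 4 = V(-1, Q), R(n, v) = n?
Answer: -1/27 ≈ -0.037037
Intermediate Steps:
V(d, D) = 6 + D*d (V(d, D) = D*d + 6 = 6 + D*d)
P(Q) = 10 - Q (P(Q) = 4 + (6 + Q*(-1)) = 4 + (6 - Q) = 10 - Q)
C(h, K) = 13 + K + 2*h (C(h, K) = 3 + ((h + K) + ((h + 12) - 2)) = 3 + ((K + h) + ((12 + h) - 2)) = 3 + ((K + h) + (10 + h)) = 3 + (10 + K + 2*h) = 13 + K + 2*h)
R(-3, 19)/C(P(4), 56) = -3/(13 + 56 + 2*(10 - 1*4)) = -3/(13 + 56 + 2*(10 - 4)) = -3/(13 + 56 + 2*6) = -3/(13 + 56 + 12) = -3/81 = -3*1/81 = -1/27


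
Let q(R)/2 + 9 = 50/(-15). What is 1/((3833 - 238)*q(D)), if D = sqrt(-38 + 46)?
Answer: -3/266030 ≈ -1.1277e-5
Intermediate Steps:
D = 2*sqrt(2) (D = sqrt(8) = 2*sqrt(2) ≈ 2.8284)
q(R) = -74/3 (q(R) = -18 + 2*(50/(-15)) = -18 + 2*(50*(-1/15)) = -18 + 2*(-10/3) = -18 - 20/3 = -74/3)
1/((3833 - 238)*q(D)) = 1/((3833 - 238)*(-74/3)) = -3/74/3595 = (1/3595)*(-3/74) = -3/266030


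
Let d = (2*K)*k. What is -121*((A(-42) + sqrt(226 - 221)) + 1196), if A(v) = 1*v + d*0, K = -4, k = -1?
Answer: -139634 - 121*sqrt(5) ≈ -1.3990e+5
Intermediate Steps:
d = 8 (d = (2*(-4))*(-1) = -8*(-1) = 8)
A(v) = v (A(v) = 1*v + 8*0 = v + 0 = v)
-121*((A(-42) + sqrt(226 - 221)) + 1196) = -121*((-42 + sqrt(226 - 221)) + 1196) = -121*((-42 + sqrt(5)) + 1196) = -121*(1154 + sqrt(5)) = -139634 - 121*sqrt(5)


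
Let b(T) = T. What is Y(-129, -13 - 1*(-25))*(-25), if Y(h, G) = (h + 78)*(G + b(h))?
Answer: -149175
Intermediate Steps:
Y(h, G) = (78 + h)*(G + h) (Y(h, G) = (h + 78)*(G + h) = (78 + h)*(G + h))
Y(-129, -13 - 1*(-25))*(-25) = ((-129)² + 78*(-13 - 1*(-25)) + 78*(-129) + (-13 - 1*(-25))*(-129))*(-25) = (16641 + 78*(-13 + 25) - 10062 + (-13 + 25)*(-129))*(-25) = (16641 + 78*12 - 10062 + 12*(-129))*(-25) = (16641 + 936 - 10062 - 1548)*(-25) = 5967*(-25) = -149175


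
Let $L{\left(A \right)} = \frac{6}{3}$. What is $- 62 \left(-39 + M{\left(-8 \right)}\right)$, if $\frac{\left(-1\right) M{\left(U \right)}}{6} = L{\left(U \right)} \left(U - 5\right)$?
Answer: $-7254$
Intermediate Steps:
$L{\left(A \right)} = 2$ ($L{\left(A \right)} = 6 \cdot \frac{1}{3} = 2$)
$M{\left(U \right)} = 60 - 12 U$ ($M{\left(U \right)} = - 6 \cdot 2 \left(U - 5\right) = - 6 \cdot 2 \left(-5 + U\right) = - 6 \left(-10 + 2 U\right) = 60 - 12 U$)
$- 62 \left(-39 + M{\left(-8 \right)}\right) = - 62 \left(-39 + \left(60 - -96\right)\right) = - 62 \left(-39 + \left(60 + 96\right)\right) = - 62 \left(-39 + 156\right) = \left(-62\right) 117 = -7254$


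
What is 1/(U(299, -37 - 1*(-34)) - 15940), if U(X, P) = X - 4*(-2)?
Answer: -1/15633 ≈ -6.3967e-5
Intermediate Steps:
U(X, P) = 8 + X (U(X, P) = X + 8 = 8 + X)
1/(U(299, -37 - 1*(-34)) - 15940) = 1/((8 + 299) - 15940) = 1/(307 - 15940) = 1/(-15633) = -1/15633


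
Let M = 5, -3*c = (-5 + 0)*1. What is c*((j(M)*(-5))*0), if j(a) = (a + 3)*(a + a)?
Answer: 0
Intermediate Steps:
c = 5/3 (c = -(-5 + 0)/3 = -(-5)/3 = -1/3*(-5) = 5/3 ≈ 1.6667)
j(a) = 2*a*(3 + a) (j(a) = (3 + a)*(2*a) = 2*a*(3 + a))
c*((j(M)*(-5))*0) = 5*(((2*5*(3 + 5))*(-5))*0)/3 = 5*(((2*5*8)*(-5))*0)/3 = 5*((80*(-5))*0)/3 = 5*(-400*0)/3 = (5/3)*0 = 0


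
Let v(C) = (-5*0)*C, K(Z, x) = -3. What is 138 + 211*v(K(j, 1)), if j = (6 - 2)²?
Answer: 138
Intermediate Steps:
j = 16 (j = 4² = 16)
v(C) = 0 (v(C) = 0*C = 0)
138 + 211*v(K(j, 1)) = 138 + 211*0 = 138 + 0 = 138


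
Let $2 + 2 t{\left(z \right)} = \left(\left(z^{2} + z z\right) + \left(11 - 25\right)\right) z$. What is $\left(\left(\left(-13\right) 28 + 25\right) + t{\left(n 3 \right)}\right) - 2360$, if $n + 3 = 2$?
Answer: $-2706$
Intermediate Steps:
$n = -1$ ($n = -3 + 2 = -1$)
$t{\left(z \right)} = -1 + \frac{z \left(-14 + 2 z^{2}\right)}{2}$ ($t{\left(z \right)} = -1 + \frac{\left(\left(z^{2} + z z\right) + \left(11 - 25\right)\right) z}{2} = -1 + \frac{\left(\left(z^{2} + z^{2}\right) - 14\right) z}{2} = -1 + \frac{\left(2 z^{2} - 14\right) z}{2} = -1 + \frac{\left(-14 + 2 z^{2}\right) z}{2} = -1 + \frac{z \left(-14 + 2 z^{2}\right)}{2}$)
$\left(\left(\left(-13\right) 28 + 25\right) + t{\left(n 3 \right)}\right) - 2360 = \left(\left(\left(-13\right) 28 + 25\right) - \left(1 + 27 + 7 \left(-1\right) 3\right)\right) - 2360 = \left(\left(-364 + 25\right) - \left(-20 + 27\right)\right) - 2360 = \left(-339 - 7\right) - 2360 = -346 - 2360 = -2706$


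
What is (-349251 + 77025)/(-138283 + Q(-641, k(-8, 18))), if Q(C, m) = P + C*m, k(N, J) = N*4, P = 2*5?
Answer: 272226/117761 ≈ 2.3117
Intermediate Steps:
P = 10
k(N, J) = 4*N
Q(C, m) = 10 + C*m
(-349251 + 77025)/(-138283 + Q(-641, k(-8, 18))) = (-349251 + 77025)/(-138283 + (10 - 2564*(-8))) = -272226/(-138283 + (10 - 641*(-32))) = -272226/(-138283 + (10 + 20512)) = -272226/(-138283 + 20522) = -272226/(-117761) = -272226*(-1/117761) = 272226/117761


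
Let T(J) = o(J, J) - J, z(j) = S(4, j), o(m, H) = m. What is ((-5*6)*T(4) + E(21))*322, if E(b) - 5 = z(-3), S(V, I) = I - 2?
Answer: 0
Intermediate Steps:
S(V, I) = -2 + I
z(j) = -2 + j
T(J) = 0 (T(J) = J - J = 0)
E(b) = 0 (E(b) = 5 + (-2 - 3) = 5 - 5 = 0)
((-5*6)*T(4) + E(21))*322 = (-5*6*0 + 0)*322 = (-30*0 + 0)*322 = (0 + 0)*322 = 0*322 = 0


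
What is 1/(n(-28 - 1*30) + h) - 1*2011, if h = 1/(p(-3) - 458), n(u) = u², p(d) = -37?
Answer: -3348674474/1665179 ≈ -2011.0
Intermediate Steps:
h = -1/495 (h = 1/(-37 - 458) = 1/(-495) = -1/495 ≈ -0.0020202)
1/(n(-28 - 1*30) + h) - 1*2011 = 1/((-28 - 1*30)² - 1/495) - 1*2011 = 1/((-28 - 30)² - 1/495) - 2011 = 1/((-58)² - 1/495) - 2011 = 1/(3364 - 1/495) - 2011 = 1/(1665179/495) - 2011 = 495/1665179 - 2011 = -3348674474/1665179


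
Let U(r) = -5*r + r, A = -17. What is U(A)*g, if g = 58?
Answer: 3944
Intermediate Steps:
U(r) = -4*r
U(A)*g = -4*(-17)*58 = 68*58 = 3944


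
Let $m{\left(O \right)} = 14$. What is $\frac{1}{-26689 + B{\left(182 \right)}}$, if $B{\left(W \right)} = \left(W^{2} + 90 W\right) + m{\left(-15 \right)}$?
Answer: $\frac{1}{22829} \approx 4.3804 \cdot 10^{-5}$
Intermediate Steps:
$B{\left(W \right)} = 14 + W^{2} + 90 W$ ($B{\left(W \right)} = \left(W^{2} + 90 W\right) + 14 = 14 + W^{2} + 90 W$)
$\frac{1}{-26689 + B{\left(182 \right)}} = \frac{1}{-26689 + \left(14 + 182^{2} + 90 \cdot 182\right)} = \frac{1}{-26689 + \left(14 + 33124 + 16380\right)} = \frac{1}{-26689 + 49518} = \frac{1}{22829}$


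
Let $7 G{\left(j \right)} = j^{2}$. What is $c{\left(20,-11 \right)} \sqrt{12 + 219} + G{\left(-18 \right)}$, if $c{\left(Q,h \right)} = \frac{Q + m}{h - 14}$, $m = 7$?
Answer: $\frac{324}{7} - \frac{27 \sqrt{231}}{25} \approx 29.871$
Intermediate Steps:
$G{\left(j \right)} = \frac{j^{2}}{7}$
$c{\left(Q,h \right)} = \frac{7 + Q}{-14 + h}$ ($c{\left(Q,h \right)} = \frac{Q + 7}{h - 14} = \frac{7 + Q}{-14 + h}$)
$c{\left(20,-11 \right)} \sqrt{12 + 219} + G{\left(-18 \right)} = \frac{7 + 20}{-14 - 11} \sqrt{12 + 219} + \frac{\left(-18\right)^{2}}{7} = \frac{1}{-25} \cdot 27 \sqrt{231} + \frac{1}{7} \cdot 324 = \left(- \frac{1}{25}\right) 27 \sqrt{231} + \frac{324}{7} = - \frac{27 \sqrt{231}}{25} + \frac{324}{7} = \frac{324}{7} - \frac{27 \sqrt{231}}{25}$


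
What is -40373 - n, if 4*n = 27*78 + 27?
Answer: -163625/4 ≈ -40906.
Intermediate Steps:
n = 2133/4 (n = (27*78 + 27)/4 = (2106 + 27)/4 = (¼)*2133 = 2133/4 ≈ 533.25)
-40373 - n = -40373 - 1*2133/4 = -40373 - 2133/4 = -163625/4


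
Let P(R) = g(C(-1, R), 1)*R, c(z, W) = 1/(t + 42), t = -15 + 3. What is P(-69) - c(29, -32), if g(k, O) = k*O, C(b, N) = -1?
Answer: 2069/30 ≈ 68.967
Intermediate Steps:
t = -12
g(k, O) = O*k
c(z, W) = 1/30 (c(z, W) = 1/(-12 + 42) = 1/30)
P(R) = -R (P(R) = (1*(-1))*R = -R)
P(-69) - c(29, -32) = -1*(-69) - 1*1/30 = 69 - 1/30 = 2069/30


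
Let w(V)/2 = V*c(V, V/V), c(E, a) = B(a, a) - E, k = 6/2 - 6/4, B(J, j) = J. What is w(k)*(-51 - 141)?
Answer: 288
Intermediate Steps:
k = 3/2 (k = 6*(½) - 6*¼ = 3 - 3/2 = 3/2 ≈ 1.5000)
c(E, a) = a - E
w(V) = 2*V*(1 - V) (w(V) = 2*(V*(V/V - V)) = 2*(V*(1 - V)) = 2*V*(1 - V))
w(k)*(-51 - 141) = (2*(3/2)*(1 - 1*3/2))*(-51 - 141) = (2*(3/2)*(1 - 3/2))*(-192) = (2*(3/2)*(-½))*(-192) = -3/2*(-192) = 288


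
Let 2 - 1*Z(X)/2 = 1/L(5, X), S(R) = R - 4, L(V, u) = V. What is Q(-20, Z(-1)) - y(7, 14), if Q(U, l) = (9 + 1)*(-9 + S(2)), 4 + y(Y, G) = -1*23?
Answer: -83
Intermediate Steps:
S(R) = -4 + R
y(Y, G) = -27 (y(Y, G) = -4 - 1*23 = -4 - 23 = -27)
Z(X) = 18/5 (Z(X) = 4 - 2/5 = 18/5)
Q(U, l) = -110 (Q(U, l) = (9 + 1)*(-9 + (-4 + 2)) = 10*(-9 - 2) = 10*(-11) = -110)
Q(-20, Z(-1)) - y(7, 14) = -110 - 1*(-27) = -110 + 27 = -83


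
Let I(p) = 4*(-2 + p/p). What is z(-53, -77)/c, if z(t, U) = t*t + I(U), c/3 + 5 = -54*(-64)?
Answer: 55/203 ≈ 0.27094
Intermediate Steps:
I(p) = -4 (I(p) = 4*(-2 + 1) = 4*(-1) = -4)
c = 10353 (c = -15 + 3*(-54*(-64)) = -15 + 3*3456 = -15 + 10368 = 10353)
z(t, U) = -4 + t² (z(t, U) = t*t - 4 = t² - 4 = -4 + t²)
z(-53, -77)/c = (-4 + (-53)²)/10353 = (-4 + 2809)*(1/10353) = 2805*(1/10353) = 55/203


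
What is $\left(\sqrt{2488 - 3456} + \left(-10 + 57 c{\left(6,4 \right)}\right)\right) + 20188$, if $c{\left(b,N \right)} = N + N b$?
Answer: $21774 + 22 i \sqrt{2} \approx 21774.0 + 31.113 i$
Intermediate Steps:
$\left(\sqrt{2488 - 3456} + \left(-10 + 57 c{\left(6,4 \right)}\right)\right) + 20188 = \left(\sqrt{2488 - 3456} - \left(10 - 57 \cdot 4 \left(1 + 6\right)\right)\right) + 20188 = \left(\sqrt{-968} - \left(10 - 57 \cdot 4 \cdot 7\right)\right) + 20188 = \left(22 i \sqrt{2} + \left(-10 + 57 \cdot 28\right)\right) + 20188 = \left(22 i \sqrt{2} + \left(-10 + 1596\right)\right) + 20188 = \left(22 i \sqrt{2} + 1586\right) + 20188 = \left(1586 + 22 i \sqrt{2}\right) + 20188 = 21774 + 22 i \sqrt{2}$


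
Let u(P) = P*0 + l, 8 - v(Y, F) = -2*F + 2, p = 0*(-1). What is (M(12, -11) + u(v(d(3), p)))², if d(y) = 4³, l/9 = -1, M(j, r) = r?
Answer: 400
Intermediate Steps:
l = -9 (l = 9*(-1) = -9)
d(y) = 64
p = 0
v(Y, F) = 6 + 2*F (v(Y, F) = 8 - (-2*F + 2) = 8 - (2 - 2*F) = 8 + (-2 + 2*F) = 6 + 2*F)
u(P) = -9 (u(P) = P*0 - 9 = 0 - 9 = -9)
(M(12, -11) + u(v(d(3), p)))² = (-11 - 9)² = (-20)² = 400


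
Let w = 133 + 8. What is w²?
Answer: 19881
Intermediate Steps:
w = 141
w² = 141² = 19881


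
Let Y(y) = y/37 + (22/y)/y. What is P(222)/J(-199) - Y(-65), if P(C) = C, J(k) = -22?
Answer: -14340154/1719575 ≈ -8.3394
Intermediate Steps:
Y(y) = 22/y² + y/37 (Y(y) = y*(1/37) + 22/y² = y/37 + 22/y² = 22/y² + y/37)
P(222)/J(-199) - Y(-65) = 222/(-22) - (22/(-65)² + (1/37)*(-65)) = 222*(-1/22) - (22*(1/4225) - 65/37) = -111/11 - (22/4225 - 65/37) = -111/11 - 1*(-273811/156325) = -111/11 + 273811/156325 = -14340154/1719575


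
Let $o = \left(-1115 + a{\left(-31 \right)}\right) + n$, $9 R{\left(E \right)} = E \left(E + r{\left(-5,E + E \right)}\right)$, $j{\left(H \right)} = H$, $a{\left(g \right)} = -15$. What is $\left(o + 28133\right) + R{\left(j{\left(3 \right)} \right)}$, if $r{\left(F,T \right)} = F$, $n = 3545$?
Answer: $\frac{91642}{3} \approx 30547.0$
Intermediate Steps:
$R{\left(E \right)} = \frac{E \left(-5 + E\right)}{9}$ ($R{\left(E \right)} = \frac{E \left(E - 5\right)}{9} = \frac{E \left(-5 + E\right)}{9}$)
$o = 2415$ ($o = \left(-1115 - 15\right) + 3545 = -1130 + 3545 = 2415$)
$\left(o + 28133\right) + R{\left(j{\left(3 \right)} \right)} = \left(2415 + 28133\right) + \frac{1}{9} \cdot 3 \left(-5 + 3\right) = 30548 + \frac{1}{9} \cdot 3 \left(-2\right) = 30548 - \frac{2}{3} = \frac{91642}{3}$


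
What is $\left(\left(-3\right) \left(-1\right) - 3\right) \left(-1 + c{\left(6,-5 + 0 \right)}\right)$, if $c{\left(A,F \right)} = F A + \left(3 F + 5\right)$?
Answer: $0$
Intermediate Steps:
$c{\left(A,F \right)} = 5 + 3 F + A F$ ($c{\left(A,F \right)} = A F + \left(5 + 3 F\right) = 5 + 3 F + A F$)
$\left(\left(-3\right) \left(-1\right) - 3\right) \left(-1 + c{\left(6,-5 + 0 \right)}\right) = \left(\left(-3\right) \left(-1\right) - 3\right) \left(-1 + \left(5 + 3 \left(-5 + 0\right) + 6 \left(-5 + 0\right)\right)\right) = \left(3 - 3\right) \left(-1 + \left(5 + 3 \left(-5\right) + 6 \left(-5\right)\right)\right) = 0 \left(-1 - 40\right) = 0 \left(-41\right) = 0$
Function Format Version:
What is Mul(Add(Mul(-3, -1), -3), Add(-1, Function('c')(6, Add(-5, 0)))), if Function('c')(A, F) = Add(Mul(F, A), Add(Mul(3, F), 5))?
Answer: 0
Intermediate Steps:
Function('c')(A, F) = Add(5, Mul(3, F), Mul(A, F)) (Function('c')(A, F) = Add(Mul(A, F), Add(5, Mul(3, F))) = Add(5, Mul(3, F), Mul(A, F)))
Mul(Add(Mul(-3, -1), -3), Add(-1, Function('c')(6, Add(-5, 0)))) = Mul(Add(Mul(-3, -1), -3), Add(-1, Add(5, Mul(3, Add(-5, 0)), Mul(6, Add(-5, 0))))) = Mul(Add(3, -3), Add(-1, Add(5, Mul(3, -5), Mul(6, -5)))) = Mul(0, Add(-1, Add(5, -15, -30))) = Mul(0, Add(-1, -40)) = Mul(0, -41) = 0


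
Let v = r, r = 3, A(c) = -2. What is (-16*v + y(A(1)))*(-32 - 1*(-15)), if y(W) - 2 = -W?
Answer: 748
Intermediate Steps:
v = 3
y(W) = 2 - W
(-16*v + y(A(1)))*(-32 - 1*(-15)) = (-16*3 + (2 - 1*(-2)))*(-32 - 1*(-15)) = (-48 + (2 + 2))*(-32 + 15) = (-48 + 4)*(-17) = -44*(-17) = 748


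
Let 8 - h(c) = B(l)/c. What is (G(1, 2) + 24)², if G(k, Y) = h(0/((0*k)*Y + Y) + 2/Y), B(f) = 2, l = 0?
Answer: 900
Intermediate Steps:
h(c) = 8 - 2/c
G(k, Y) = 8 - Y (G(k, Y) = 8 - 2/(0/((0*k)*Y + Y) + 2/Y) = 8 - 2/(0/(0*Y + Y) + 2/Y) = 8 - 2/(0/(0 + Y) + 2/Y) = 8 - 2/(0/Y + 2/Y) = 8 - 2/(0 + 2/Y) = 8 - 2*Y/2 = 8 - Y)
(G(1, 2) + 24)² = ((8 - 1*2) + 24)² = ((8 - 2) + 24)² = (6 + 24)² = 30² = 900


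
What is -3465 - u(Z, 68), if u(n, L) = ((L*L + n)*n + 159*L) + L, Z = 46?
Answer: -229165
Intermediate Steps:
u(n, L) = 160*L + n*(n + L²) (u(n, L) = ((L² + n)*n + 159*L) + L = ((n + L²)*n + 159*L) + L = (n*(n + L²) + 159*L) + L = (159*L + n*(n + L²)) + L = 160*L + n*(n + L²))
-3465 - u(Z, 68) = -3465 - (46² + 160*68 + 46*68²) = -3465 - (2116 + 10880 + 46*4624) = -3465 - (2116 + 10880 + 212704) = -3465 - 1*225700 = -3465 - 225700 = -229165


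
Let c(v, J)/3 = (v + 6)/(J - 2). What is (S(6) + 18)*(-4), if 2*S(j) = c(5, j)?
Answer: -177/2 ≈ -88.500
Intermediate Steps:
c(v, J) = 3*(6 + v)/(-2 + J) (c(v, J) = 3*((v + 6)/(J - 2)) = 3*((6 + v)/(-2 + J)) = 3*(6 + v)/(-2 + J))
S(j) = 33/(2*(-2 + j)) (S(j) = (3*(6 + 5)/(-2 + j))/2 = (3*11/(-2 + j))/2 = (33/(-2 + j))/2 = 33/(2*(-2 + j)))
(S(6) + 18)*(-4) = (33/(2*(-2 + 6)) + 18)*(-4) = ((33/2)/4 + 18)*(-4) = ((33/2)*(¼) + 18)*(-4) = (33/8 + 18)*(-4) = (177/8)*(-4) = -177/2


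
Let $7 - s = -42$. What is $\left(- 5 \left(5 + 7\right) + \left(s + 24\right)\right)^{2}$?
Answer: $169$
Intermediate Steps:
$s = 49$ ($s = 7 - -42 = 7 + 42 = 49$)
$\left(- 5 \left(5 + 7\right) + \left(s + 24\right)\right)^{2} = \left(- 5 \left(5 + 7\right) + \left(49 + 24\right)\right)^{2} = \left(\left(-5\right) 12 + 73\right)^{2} = \left(-60 + 73\right)^{2} = 13^{2} = 169$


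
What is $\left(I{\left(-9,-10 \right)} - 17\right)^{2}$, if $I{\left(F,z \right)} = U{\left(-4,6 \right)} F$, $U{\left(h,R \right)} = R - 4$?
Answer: $1225$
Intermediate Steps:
$U{\left(h,R \right)} = -4 + R$
$I{\left(F,z \right)} = 2 F$ ($I{\left(F,z \right)} = \left(-4 + 6\right) F = 2 F$)
$\left(I{\left(-9,-10 \right)} - 17\right)^{2} = \left(2 \left(-9\right) - 17\right)^{2} = \left(-18 - 17\right)^{2} = \left(-35\right)^{2} = 1225$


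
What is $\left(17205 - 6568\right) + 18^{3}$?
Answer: $16469$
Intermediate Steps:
$\left(17205 - 6568\right) + 18^{3} = 10637 + 5832 = 16469$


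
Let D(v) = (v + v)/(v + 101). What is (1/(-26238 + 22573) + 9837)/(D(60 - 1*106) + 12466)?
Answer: 28327046/35892811 ≈ 0.78921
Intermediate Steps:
D(v) = 2*v/(101 + v) (D(v) = (2*v)/(101 + v) = 2*v/(101 + v))
(1/(-26238 + 22573) + 9837)/(D(60 - 1*106) + 12466) = (1/(-26238 + 22573) + 9837)/(2*(60 - 1*106)/(101 + (60 - 1*106)) + 12466) = (1/(-3665) + 9837)/(2*(60 - 106)/(101 + (60 - 106)) + 12466) = (-1/3665 + 9837)/(2*(-46)/(101 - 46) + 12466) = 36052604/(3665*(2*(-46)/55 + 12466)) = 36052604/(3665*(2*(-46)*(1/55) + 12466)) = 36052604/(3665*(-92/55 + 12466)) = 36052604/(3665*(685538/55)) = (36052604/3665)*(55/685538) = 28327046/35892811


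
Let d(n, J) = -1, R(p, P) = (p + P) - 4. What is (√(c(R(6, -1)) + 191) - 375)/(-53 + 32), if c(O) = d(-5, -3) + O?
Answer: 125/7 - √191/21 ≈ 17.199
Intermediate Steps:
R(p, P) = -4 + P + p (R(p, P) = (P + p) - 4 = -4 + P + p)
c(O) = -1 + O
(√(c(R(6, -1)) + 191) - 375)/(-53 + 32) = (√((-1 + (-4 - 1 + 6)) + 191) - 375)/(-53 + 32) = (√((-1 + 1) + 191) - 375)/(-21) = (√(0 + 191) - 375)*(-1/21) = (√191 - 375)*(-1/21) = (-375 + √191)*(-1/21) = 125/7 - √191/21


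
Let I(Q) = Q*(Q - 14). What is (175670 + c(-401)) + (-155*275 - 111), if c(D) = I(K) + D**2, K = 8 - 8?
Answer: 293735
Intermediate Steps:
K = 0
I(Q) = Q*(-14 + Q)
c(D) = D**2 (c(D) = 0*(-14 + 0) + D**2 = 0*(-14) + D**2 = 0 + D**2 = D**2)
(175670 + c(-401)) + (-155*275 - 111) = (175670 + (-401)**2) + (-155*275 - 111) = (175670 + 160801) + (-42625 - 111) = 336471 - 42736 = 293735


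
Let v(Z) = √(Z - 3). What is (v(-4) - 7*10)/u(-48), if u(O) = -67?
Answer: 70/67 - I*√7/67 ≈ 1.0448 - 0.039489*I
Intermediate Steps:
v(Z) = √(-3 + Z)
(v(-4) - 7*10)/u(-48) = (√(-3 - 4) - 7*10)/(-67) = (√(-7) - 70)*(-1/67) = (I*√7 - 70)*(-1/67) = (-70 + I*√7)*(-1/67) = 70/67 - I*√7/67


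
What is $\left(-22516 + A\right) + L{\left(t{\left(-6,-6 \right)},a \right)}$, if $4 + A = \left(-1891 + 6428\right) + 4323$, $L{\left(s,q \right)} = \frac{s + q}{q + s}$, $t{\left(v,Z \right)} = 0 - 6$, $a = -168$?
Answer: $-13659$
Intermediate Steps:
$t{\left(v,Z \right)} = -6$
$L{\left(s,q \right)} = 1$ ($L{\left(s,q \right)} = \frac{q + s}{q + s} = 1$)
$A = 8856$ ($A = -4 + \left(\left(-1891 + 6428\right) + 4323\right) = -4 + \left(4537 + 4323\right) = -4 + 8860 = 8856$)
$\left(-22516 + A\right) + L{\left(t{\left(-6,-6 \right)},a \right)} = \left(-22516 + 8856\right) + 1 = -13660 + 1 = -13659$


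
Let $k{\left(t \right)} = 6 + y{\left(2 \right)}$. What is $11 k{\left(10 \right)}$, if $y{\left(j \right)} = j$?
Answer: $88$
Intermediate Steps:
$k{\left(t \right)} = 8$ ($k{\left(t \right)} = 6 + 2 = 8$)
$11 k{\left(10 \right)} = 11 \cdot 8 = 88$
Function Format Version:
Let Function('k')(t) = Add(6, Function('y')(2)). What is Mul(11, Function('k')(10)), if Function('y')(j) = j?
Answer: 88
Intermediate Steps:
Function('k')(t) = 8 (Function('k')(t) = Add(6, 2) = 8)
Mul(11, Function('k')(10)) = Mul(11, 8) = 88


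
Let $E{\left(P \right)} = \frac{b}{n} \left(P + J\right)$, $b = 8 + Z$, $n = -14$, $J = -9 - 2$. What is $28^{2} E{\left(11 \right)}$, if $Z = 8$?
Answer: $0$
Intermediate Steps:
$J = -11$
$b = 16$ ($b = 8 + 8 = 16$)
$E{\left(P \right)} = \frac{88}{7} - \frac{8 P}{7}$ ($E{\left(P \right)} = \frac{16}{-14} \left(P - 11\right) = 16 \left(- \frac{1}{14}\right) \left(-11 + P\right) = - \frac{8 \left(-11 + P\right)}{7} = \frac{88}{7} - \frac{8 P}{7}$)
$28^{2} E{\left(11 \right)} = 28^{2} \left(\frac{88}{7} - \frac{88}{7}\right) = 784 \left(\frac{88}{7} - \frac{88}{7}\right) = 784 \cdot 0 = 0$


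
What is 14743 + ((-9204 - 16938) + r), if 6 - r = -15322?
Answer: 3929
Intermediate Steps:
r = 15328 (r = 6 - 1*(-15322) = 6 + 15322 = 15328)
14743 + ((-9204 - 16938) + r) = 14743 + ((-9204 - 16938) + 15328) = 14743 + (-26142 + 15328) = 14743 - 10814 = 3929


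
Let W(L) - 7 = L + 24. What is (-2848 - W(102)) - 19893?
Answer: -22874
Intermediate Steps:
W(L) = 31 + L (W(L) = 7 + (L + 24) = 7 + (24 + L) = 31 + L)
(-2848 - W(102)) - 19893 = (-2848 - (31 + 102)) - 19893 = (-2848 - 1*133) - 19893 = (-2848 - 133) - 19893 = -2981 - 19893 = -22874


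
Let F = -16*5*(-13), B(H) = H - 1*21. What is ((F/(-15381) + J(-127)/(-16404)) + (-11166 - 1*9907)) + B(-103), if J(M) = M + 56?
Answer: -1782743142379/84103308 ≈ -21197.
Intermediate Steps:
B(H) = -21 + H (B(H) = H - 21 = -21 + H)
F = 1040 (F = -80*(-13) = 1040)
J(M) = 56 + M
((F/(-15381) + J(-127)/(-16404)) + (-11166 - 1*9907)) + B(-103) = ((1040/(-15381) + (56 - 127)/(-16404)) + (-11166 - 1*9907)) + (-21 - 103) = ((1040*(-1/15381) - 71*(-1/16404)) + (-11166 - 9907)) - 124 = ((-1040/15381 + 71/16404) - 21073) - 124 = (-5322703/84103308 - 21073) - 124 = -1772314332187/84103308 - 124 = -1782743142379/84103308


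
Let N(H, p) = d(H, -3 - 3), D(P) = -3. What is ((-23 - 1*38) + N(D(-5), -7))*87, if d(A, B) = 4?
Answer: -4959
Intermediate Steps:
N(H, p) = 4
((-23 - 1*38) + N(D(-5), -7))*87 = ((-23 - 1*38) + 4)*87 = ((-23 - 38) + 4)*87 = (-61 + 4)*87 = -57*87 = -4959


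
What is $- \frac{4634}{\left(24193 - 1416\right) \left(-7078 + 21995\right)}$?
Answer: $- \frac{662}{48537787} \approx -1.3639 \cdot 10^{-5}$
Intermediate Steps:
$- \frac{4634}{\left(24193 - 1416\right) \left(-7078 + 21995\right)} = - \frac{4634}{22777 \cdot 14917} = - \frac{4634}{339764509} = \left(-4634\right) \frac{1}{339764509} = - \frac{662}{48537787}$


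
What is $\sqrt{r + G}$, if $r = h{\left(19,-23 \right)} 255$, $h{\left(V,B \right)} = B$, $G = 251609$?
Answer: $4 \sqrt{15359} \approx 495.73$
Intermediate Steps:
$r = -5865$ ($r = \left(-23\right) 255 = -5865$)
$\sqrt{r + G} = \sqrt{-5865 + 251609} = \sqrt{245744} = 4 \sqrt{15359}$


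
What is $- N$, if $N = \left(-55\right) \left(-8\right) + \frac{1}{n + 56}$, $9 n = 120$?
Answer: $- \frac{91523}{208} \approx -440.01$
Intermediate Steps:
$n = \frac{40}{3}$ ($n = \frac{1}{9} \cdot 120 = \frac{40}{3} \approx 13.333$)
$N = \frac{91523}{208}$ ($N = \left(-55\right) \left(-8\right) + \frac{1}{\frac{40}{3} + 56} = 440 + \frac{1}{\frac{208}{3}} = 440 + \frac{3}{208} = \frac{91523}{208} \approx 440.01$)
$- N = \left(-1\right) \frac{91523}{208} = - \frac{91523}{208}$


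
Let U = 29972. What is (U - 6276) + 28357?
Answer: 52053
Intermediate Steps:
(U - 6276) + 28357 = (29972 - 6276) + 28357 = 23696 + 28357 = 52053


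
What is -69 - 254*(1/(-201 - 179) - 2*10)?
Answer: 952217/190 ≈ 5011.7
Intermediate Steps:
-69 - 254*(1/(-201 - 179) - 2*10) = -69 - 254*(1/(-380) - 20) = -69 - 254*(-1/380 - 20) = -69 - 254*(-7601/380) = -69 + 965327/190 = 952217/190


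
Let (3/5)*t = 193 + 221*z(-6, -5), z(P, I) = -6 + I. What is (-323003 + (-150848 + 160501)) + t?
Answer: -317080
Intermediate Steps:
t = -3730 (t = 5*(193 + 221*(-6 - 5))/3 = 5*(193 + 221*(-11))/3 = 5*(193 - 2431)/3 = (5/3)*(-2238) = -3730)
(-323003 + (-150848 + 160501)) + t = (-323003 + (-150848 + 160501)) - 3730 = (-323003 + 9653) - 3730 = -313350 - 3730 = -317080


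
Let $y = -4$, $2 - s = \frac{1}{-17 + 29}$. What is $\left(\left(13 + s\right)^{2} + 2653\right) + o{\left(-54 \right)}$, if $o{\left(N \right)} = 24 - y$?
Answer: $\frac{418105}{144} \approx 2903.5$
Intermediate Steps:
$s = \frac{23}{12}$ ($s = 2 - \frac{1}{-17 + 29} = 2 - \frac{1}{12} = \frac{23}{12} \approx 1.9167$)
$o{\left(N \right)} = 28$ ($o{\left(N \right)} = 24 - -4 = 24 + 4 = 28$)
$\left(\left(13 + s\right)^{2} + 2653\right) + o{\left(-54 \right)} = \left(\left(13 + \frac{23}{12}\right)^{2} + 2653\right) + 28 = \left(\left(\frac{179}{12}\right)^{2} + 2653\right) + 28 = \left(\frac{32041}{144} + 2653\right) + 28 = \frac{414073}{144} + 28 = \frac{418105}{144}$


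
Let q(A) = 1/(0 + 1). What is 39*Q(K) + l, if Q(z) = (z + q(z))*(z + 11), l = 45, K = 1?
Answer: 981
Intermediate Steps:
q(A) = 1 (q(A) = 1/1 = 1)
Q(z) = (1 + z)*(11 + z) (Q(z) = (z + 1)*(z + 11) = (1 + z)*(11 + z))
39*Q(K) + l = 39*(11 + 1² + 12*1) + 45 = 39*(11 + 1 + 12) + 45 = 39*24 + 45 = 936 + 45 = 981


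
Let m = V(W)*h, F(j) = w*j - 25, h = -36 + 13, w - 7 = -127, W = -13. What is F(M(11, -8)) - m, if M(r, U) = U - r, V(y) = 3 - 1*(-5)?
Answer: 2439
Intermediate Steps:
w = -120 (w = 7 - 127 = -120)
V(y) = 8 (V(y) = 3 + 5 = 8)
h = -23
F(j) = -25 - 120*j (F(j) = -120*j - 25 = -25 - 120*j)
m = -184 (m = 8*(-23) = -184)
F(M(11, -8)) - m = (-25 - 120*(-8 - 1*11)) - 1*(-184) = (-25 - 120*(-8 - 11)) + 184 = (-25 - 120*(-19)) + 184 = (-25 + 2280) + 184 = 2255 + 184 = 2439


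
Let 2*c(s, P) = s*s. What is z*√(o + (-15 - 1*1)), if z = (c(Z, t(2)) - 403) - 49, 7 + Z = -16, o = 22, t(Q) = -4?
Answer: -375*√6/2 ≈ -459.28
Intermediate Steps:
Z = -23 (Z = -7 - 16 = -23)
c(s, P) = s²/2 (c(s, P) = (s*s)/2 = s²/2)
z = -375/2 (z = ((½)*(-23)² - 403) - 49 = ((½)*529 - 403) - 49 = (529/2 - 403) - 49 = -277/2 - 49 = -375/2 ≈ -187.50)
z*√(o + (-15 - 1*1)) = -375*√(22 + (-15 - 1*1))/2 = -375*√(22 + (-15 - 1))/2 = -375*√(22 - 16)/2 = -375*√6/2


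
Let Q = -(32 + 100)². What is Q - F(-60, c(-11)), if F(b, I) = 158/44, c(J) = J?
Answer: -383407/22 ≈ -17428.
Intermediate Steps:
F(b, I) = 79/22 (F(b, I) = 158*(1/44) = 79/22)
Q = -17424 (Q = -1*132² = -1*17424 = -17424)
Q - F(-60, c(-11)) = -17424 - 1*79/22 = -17424 - 79/22 = -383407/22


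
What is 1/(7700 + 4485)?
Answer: 1/12185 ≈ 8.2068e-5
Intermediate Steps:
1/(7700 + 4485) = 1/12185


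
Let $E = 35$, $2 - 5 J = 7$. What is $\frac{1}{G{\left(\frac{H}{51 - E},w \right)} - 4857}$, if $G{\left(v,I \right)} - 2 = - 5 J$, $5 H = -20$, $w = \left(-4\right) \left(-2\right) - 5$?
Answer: $- \frac{1}{4850} \approx -0.00020619$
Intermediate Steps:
$J = -1$ ($J = \frac{2}{5} - \frac{7}{5} = -1$)
$w = 3$ ($w = 8 - 5 = 3$)
$H = -4$ ($H = \frac{1}{5} \left(-20\right) = -4$)
$G{\left(v,I \right)} = 7$ ($G{\left(v,I \right)} = 2 - -5 = 2 + 5 = 7$)
$\frac{1}{G{\left(\frac{H}{51 - E},w \right)} - 4857} = \frac{1}{7 - 4857} = \frac{1}{-4850} = - \frac{1}{4850}$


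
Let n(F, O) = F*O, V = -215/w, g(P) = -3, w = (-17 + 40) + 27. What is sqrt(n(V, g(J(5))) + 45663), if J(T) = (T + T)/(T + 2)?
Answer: 9*sqrt(56390)/10 ≈ 213.72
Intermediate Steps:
J(T) = 2*T/(2 + T) (J(T) = (2*T)/(2 + T) = 2*T/(2 + T))
w = 50 (w = 23 + 27 = 50)
V = -43/10 (V = -215/50 = -215*1/50 = -43/10 ≈ -4.3000)
sqrt(n(V, g(J(5))) + 45663) = sqrt(-43/10*(-3) + 45663) = sqrt(129/10 + 45663) = sqrt(456759/10) = 9*sqrt(56390)/10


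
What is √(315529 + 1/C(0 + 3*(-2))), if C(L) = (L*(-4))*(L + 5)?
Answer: √45436170/12 ≈ 561.72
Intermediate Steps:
C(L) = -4*L*(5 + L) (C(L) = (-4*L)*(5 + L) = -4*L*(5 + L))
√(315529 + 1/C(0 + 3*(-2))) = √(315529 + 1/(-4*(0 + 3*(-2))*(5 + (0 + 3*(-2))))) = √(315529 + 1/(-4*(0 - 6)*(5 + (0 - 6)))) = √(315529 + 1/(-4*(-6)*(5 - 6))) = √(315529 + 1/(-4*(-6)*(-1))) = √(315529 + 1/(-24)) = √(315529 - 1/24) = √(7572695/24) = √45436170/12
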